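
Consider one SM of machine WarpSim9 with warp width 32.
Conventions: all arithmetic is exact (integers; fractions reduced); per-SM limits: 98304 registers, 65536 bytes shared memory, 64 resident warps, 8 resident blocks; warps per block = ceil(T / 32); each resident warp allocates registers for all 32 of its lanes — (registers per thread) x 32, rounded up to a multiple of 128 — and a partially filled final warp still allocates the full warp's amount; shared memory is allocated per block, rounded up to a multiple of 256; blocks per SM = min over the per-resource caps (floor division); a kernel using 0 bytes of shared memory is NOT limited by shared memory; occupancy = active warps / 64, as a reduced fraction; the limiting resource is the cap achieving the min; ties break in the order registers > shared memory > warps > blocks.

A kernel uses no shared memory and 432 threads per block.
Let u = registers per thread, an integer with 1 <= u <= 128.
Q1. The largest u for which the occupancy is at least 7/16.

Answer: u = 108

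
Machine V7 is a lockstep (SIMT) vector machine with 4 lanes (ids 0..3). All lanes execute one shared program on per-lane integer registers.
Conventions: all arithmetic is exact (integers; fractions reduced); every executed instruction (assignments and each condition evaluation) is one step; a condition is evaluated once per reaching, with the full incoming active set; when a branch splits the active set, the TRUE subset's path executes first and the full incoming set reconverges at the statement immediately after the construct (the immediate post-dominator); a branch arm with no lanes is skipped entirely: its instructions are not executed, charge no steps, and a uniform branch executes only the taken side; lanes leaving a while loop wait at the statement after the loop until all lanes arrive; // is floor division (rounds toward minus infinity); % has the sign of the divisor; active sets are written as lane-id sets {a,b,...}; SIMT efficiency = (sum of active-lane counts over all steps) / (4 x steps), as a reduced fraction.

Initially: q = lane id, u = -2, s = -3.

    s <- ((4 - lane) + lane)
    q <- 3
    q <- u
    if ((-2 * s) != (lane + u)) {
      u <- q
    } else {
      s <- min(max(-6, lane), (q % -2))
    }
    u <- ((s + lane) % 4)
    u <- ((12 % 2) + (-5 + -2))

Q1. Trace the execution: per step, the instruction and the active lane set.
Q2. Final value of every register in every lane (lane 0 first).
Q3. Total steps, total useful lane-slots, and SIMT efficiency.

step 0: s <- ((4 - lane) + lane)     {0,1,2,3}
step 1: q <- 3                       {0,1,2,3}
step 2: q <- u                       {0,1,2,3}
step 3: eval ((-2 * s) != (lane + u)) {0,1,2,3}
step 4: u <- q                       {0,1,2,3}
step 5: u <- ((s + lane) % 4)        {0,1,2,3}
step 6: u <- ((12 % 2) + (-5 + -2))  {0,1,2,3}

Answer: 7 steps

q: -2,-2,-2,-2
u: -7,-7,-7,-7
s: 4,4,4,4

steps = 7; useful = 28; efficiency = 28/28 = 1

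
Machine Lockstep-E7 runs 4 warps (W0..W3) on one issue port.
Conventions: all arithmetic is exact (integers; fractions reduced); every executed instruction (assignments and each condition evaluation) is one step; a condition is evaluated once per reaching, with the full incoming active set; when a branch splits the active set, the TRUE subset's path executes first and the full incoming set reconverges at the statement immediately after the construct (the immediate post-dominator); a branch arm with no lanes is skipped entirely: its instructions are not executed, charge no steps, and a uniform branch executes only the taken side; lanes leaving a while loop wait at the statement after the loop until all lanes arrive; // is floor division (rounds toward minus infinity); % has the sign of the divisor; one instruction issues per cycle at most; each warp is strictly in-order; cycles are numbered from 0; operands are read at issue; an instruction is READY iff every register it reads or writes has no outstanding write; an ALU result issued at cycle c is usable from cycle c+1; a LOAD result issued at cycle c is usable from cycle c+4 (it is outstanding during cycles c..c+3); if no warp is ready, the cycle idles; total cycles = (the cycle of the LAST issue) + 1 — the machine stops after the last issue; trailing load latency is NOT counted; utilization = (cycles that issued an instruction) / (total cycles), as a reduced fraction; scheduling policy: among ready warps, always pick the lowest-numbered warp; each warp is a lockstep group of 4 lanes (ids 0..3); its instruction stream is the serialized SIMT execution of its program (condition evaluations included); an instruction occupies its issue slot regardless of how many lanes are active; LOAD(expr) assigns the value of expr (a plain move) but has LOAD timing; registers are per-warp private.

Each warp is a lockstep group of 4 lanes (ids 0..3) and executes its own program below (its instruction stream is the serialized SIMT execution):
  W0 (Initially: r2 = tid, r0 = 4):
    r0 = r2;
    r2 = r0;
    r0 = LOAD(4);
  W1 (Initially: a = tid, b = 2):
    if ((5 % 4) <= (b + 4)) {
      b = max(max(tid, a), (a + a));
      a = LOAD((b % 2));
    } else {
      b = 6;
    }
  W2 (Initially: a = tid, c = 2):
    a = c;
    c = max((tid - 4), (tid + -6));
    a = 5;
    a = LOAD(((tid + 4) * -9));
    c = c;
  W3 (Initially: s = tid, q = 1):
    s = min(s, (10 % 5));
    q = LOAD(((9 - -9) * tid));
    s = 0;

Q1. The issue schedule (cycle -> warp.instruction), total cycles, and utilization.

cycle 0: W0.I0
cycle 1: W0.I1
cycle 2: W0.I2
cycle 3: W1.I0
cycle 4: W1.I1
cycle 5: W1.I2
cycle 6: W2.I0
cycle 7: W2.I1
cycle 8: W2.I2
cycle 9: W2.I3
cycle 10: W2.I4
cycle 11: W3.I0
cycle 12: W3.I1
cycle 13: W3.I2

Answer: 14 cycles, utilization 1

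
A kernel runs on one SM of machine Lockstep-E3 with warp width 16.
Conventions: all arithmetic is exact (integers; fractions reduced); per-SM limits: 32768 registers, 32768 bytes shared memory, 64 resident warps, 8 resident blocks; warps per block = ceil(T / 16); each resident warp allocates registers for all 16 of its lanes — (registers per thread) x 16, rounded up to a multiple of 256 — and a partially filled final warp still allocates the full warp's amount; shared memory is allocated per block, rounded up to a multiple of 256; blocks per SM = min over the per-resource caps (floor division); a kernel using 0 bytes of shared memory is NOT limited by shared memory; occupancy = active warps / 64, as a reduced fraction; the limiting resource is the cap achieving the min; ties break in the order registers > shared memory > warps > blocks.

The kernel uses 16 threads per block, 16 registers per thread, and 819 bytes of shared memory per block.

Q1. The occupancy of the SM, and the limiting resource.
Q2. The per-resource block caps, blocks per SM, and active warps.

Answer: occupancy 1/8, limited by blocks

registers: 128 blocks
shared memory: 32 blocks
warps: 64 blocks
blocks: 8 blocks

Answer: 8 blocks, 8 active warps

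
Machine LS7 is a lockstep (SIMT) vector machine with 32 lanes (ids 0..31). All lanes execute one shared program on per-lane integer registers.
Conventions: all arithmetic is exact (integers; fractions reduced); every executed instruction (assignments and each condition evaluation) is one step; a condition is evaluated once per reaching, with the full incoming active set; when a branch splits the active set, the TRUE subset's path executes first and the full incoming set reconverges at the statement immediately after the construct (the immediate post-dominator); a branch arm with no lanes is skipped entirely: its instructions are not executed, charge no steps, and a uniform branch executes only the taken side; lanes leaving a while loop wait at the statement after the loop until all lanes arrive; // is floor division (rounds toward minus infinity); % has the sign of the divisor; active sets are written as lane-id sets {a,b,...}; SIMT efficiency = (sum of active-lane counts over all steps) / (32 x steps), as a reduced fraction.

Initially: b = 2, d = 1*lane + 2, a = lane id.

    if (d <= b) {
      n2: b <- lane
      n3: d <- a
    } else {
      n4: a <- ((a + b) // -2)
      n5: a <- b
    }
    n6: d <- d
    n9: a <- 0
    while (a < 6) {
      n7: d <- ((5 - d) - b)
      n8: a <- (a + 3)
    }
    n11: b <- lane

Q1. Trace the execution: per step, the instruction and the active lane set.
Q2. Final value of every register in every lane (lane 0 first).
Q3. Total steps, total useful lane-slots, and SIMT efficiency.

step 0: eval (d <= b)                {0,1,2,3,4,5,6,7,8,9,10,11,12,13,14,15,16,17,18,19,20,21,22,23,24,25,26,27,28,29,30,31}
step 1: b <- lane                    {0}
step 2: d <- a                       {0}
step 3: a <- ((a + b) // -2)         {1,2,3,4,5,6,7,8,9,10,11,12,13,14,15,16,17,18,19,20,21,22,23,24,25,26,27,28,29,30,31}
step 4: a <- b                       {1,2,3,4,5,6,7,8,9,10,11,12,13,14,15,16,17,18,19,20,21,22,23,24,25,26,27,28,29,30,31}
step 5: d <- d                       {0,1,2,3,4,5,6,7,8,9,10,11,12,13,14,15,16,17,18,19,20,21,22,23,24,25,26,27,28,29,30,31}
step 6: a <- 0                       {0,1,2,3,4,5,6,7,8,9,10,11,12,13,14,15,16,17,18,19,20,21,22,23,24,25,26,27,28,29,30,31}
step 7: eval (a < 6)                 {0,1,2,3,4,5,6,7,8,9,10,11,12,13,14,15,16,17,18,19,20,21,22,23,24,25,26,27,28,29,30,31}
step 8: d <- ((5 - d) - b)           {0,1,2,3,4,5,6,7,8,9,10,11,12,13,14,15,16,17,18,19,20,21,22,23,24,25,26,27,28,29,30,31}
step 9: a <- (a + 3)                 {0,1,2,3,4,5,6,7,8,9,10,11,12,13,14,15,16,17,18,19,20,21,22,23,24,25,26,27,28,29,30,31}
step 10: eval (a < 6)                 {0,1,2,3,4,5,6,7,8,9,10,11,12,13,14,15,16,17,18,19,20,21,22,23,24,25,26,27,28,29,30,31}
step 11: d <- ((5 - d) - b)           {0,1,2,3,4,5,6,7,8,9,10,11,12,13,14,15,16,17,18,19,20,21,22,23,24,25,26,27,28,29,30,31}
step 12: a <- (a + 3)                 {0,1,2,3,4,5,6,7,8,9,10,11,12,13,14,15,16,17,18,19,20,21,22,23,24,25,26,27,28,29,30,31}
step 13: eval (a < 6)                 {0,1,2,3,4,5,6,7,8,9,10,11,12,13,14,15,16,17,18,19,20,21,22,23,24,25,26,27,28,29,30,31}
step 14: b <- lane                    {0,1,2,3,4,5,6,7,8,9,10,11,12,13,14,15,16,17,18,19,20,21,22,23,24,25,26,27,28,29,30,31}

Answer: 15 steps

b: 0,1,2,3,4,5,6,7,8,9,10,11,12,13,14,15,16,17,18,19,20,21,22,23,24,25,26,27,28,29,30,31
d: 0,3,4,5,6,7,8,9,10,11,12,13,14,15,16,17,18,19,20,21,22,23,24,25,26,27,28,29,30,31,32,33
a: 6,6,6,6,6,6,6,6,6,6,6,6,6,6,6,6,6,6,6,6,6,6,6,6,6,6,6,6,6,6,6,6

steps = 15; useful = 416; efficiency = 416/480 = 13/15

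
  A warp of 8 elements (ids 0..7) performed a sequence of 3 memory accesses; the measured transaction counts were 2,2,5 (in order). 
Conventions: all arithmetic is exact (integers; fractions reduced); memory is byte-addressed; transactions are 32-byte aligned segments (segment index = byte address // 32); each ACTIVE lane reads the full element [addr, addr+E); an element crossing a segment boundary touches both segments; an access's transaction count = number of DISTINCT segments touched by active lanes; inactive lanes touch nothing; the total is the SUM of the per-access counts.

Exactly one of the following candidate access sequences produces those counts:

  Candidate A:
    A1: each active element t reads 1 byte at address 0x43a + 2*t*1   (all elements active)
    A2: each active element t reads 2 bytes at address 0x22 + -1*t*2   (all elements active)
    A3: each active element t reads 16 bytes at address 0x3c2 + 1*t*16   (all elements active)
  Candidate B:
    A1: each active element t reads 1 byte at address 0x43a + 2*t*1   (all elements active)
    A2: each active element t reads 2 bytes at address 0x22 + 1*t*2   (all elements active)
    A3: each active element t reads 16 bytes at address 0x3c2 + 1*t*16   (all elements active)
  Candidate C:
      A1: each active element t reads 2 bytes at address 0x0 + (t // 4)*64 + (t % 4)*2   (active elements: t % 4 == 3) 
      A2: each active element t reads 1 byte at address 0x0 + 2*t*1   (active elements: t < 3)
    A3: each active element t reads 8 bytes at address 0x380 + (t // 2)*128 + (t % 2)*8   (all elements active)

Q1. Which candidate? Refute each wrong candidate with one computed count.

B: A2 gives 1 transaction, not 2
C: A2 gives 1 transaction, not 2
A: all counts match (2,2,5)

Answer: A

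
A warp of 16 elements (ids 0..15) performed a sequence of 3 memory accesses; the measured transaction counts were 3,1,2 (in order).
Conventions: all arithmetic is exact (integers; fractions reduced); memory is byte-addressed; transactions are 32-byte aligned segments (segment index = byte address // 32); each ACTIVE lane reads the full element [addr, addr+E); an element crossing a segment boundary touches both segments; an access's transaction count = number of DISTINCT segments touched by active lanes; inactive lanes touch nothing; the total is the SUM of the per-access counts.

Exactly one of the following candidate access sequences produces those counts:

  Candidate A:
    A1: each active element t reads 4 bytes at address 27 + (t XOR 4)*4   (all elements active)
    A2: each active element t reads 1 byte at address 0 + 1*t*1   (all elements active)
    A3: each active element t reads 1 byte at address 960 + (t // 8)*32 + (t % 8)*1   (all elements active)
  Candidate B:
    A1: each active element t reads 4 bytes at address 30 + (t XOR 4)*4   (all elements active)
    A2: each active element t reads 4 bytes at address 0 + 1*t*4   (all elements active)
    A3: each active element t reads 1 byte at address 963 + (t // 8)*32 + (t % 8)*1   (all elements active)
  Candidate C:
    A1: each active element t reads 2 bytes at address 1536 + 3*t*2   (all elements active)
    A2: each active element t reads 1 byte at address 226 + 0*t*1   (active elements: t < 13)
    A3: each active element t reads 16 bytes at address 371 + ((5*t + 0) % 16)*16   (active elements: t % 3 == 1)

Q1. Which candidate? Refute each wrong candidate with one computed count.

B: A2 gives 2 transactions, not 1
C: A3 gives 3 transactions, not 2
A: all counts match (3,1,2)

Answer: A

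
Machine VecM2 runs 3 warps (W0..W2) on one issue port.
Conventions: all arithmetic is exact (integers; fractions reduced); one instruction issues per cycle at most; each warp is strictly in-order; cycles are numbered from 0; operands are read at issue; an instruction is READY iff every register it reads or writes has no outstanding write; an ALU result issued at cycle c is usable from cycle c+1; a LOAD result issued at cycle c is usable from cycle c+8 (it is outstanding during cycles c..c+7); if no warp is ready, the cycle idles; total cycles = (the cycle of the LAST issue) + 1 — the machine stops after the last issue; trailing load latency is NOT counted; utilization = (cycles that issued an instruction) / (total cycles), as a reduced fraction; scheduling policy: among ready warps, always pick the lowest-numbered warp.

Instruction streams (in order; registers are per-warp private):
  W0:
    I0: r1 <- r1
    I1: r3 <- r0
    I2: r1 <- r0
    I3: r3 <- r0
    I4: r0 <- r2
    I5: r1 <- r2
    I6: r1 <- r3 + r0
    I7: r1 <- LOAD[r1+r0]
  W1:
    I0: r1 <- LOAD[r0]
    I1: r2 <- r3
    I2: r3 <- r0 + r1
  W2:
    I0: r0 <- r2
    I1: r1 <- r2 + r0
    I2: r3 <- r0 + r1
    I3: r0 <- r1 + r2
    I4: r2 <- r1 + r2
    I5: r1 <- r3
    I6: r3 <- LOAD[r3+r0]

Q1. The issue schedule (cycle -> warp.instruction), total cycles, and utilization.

cycle 0: W0.I0
cycle 1: W0.I1
cycle 2: W0.I2
cycle 3: W0.I3
cycle 4: W0.I4
cycle 5: W0.I5
cycle 6: W0.I6
cycle 7: W0.I7
cycle 8: W1.I0
cycle 9: W1.I1
cycle 10: W2.I0
cycle 11: W2.I1
cycle 12: W2.I2
cycle 13: W2.I3
cycle 14: W2.I4
cycle 15: W2.I5
cycle 16: W1.I2
cycle 17: W2.I6

Answer: 18 cycles, utilization 1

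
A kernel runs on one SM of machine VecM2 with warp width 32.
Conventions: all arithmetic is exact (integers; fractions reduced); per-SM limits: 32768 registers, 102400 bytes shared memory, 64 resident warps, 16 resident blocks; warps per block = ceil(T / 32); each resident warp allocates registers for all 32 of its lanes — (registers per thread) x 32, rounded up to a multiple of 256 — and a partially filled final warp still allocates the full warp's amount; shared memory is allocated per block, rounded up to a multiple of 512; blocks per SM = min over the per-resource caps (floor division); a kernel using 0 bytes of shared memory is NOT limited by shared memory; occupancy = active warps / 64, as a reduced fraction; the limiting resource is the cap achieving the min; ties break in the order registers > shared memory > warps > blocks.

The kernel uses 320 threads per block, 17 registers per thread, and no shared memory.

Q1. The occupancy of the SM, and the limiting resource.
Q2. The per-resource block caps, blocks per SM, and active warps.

Answer: occupancy 5/8, limited by registers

registers: 4 blocks
shared memory: no limit (kernel uses none)
warps: 6 blocks
blocks: 16 blocks

Answer: 4 blocks, 40 active warps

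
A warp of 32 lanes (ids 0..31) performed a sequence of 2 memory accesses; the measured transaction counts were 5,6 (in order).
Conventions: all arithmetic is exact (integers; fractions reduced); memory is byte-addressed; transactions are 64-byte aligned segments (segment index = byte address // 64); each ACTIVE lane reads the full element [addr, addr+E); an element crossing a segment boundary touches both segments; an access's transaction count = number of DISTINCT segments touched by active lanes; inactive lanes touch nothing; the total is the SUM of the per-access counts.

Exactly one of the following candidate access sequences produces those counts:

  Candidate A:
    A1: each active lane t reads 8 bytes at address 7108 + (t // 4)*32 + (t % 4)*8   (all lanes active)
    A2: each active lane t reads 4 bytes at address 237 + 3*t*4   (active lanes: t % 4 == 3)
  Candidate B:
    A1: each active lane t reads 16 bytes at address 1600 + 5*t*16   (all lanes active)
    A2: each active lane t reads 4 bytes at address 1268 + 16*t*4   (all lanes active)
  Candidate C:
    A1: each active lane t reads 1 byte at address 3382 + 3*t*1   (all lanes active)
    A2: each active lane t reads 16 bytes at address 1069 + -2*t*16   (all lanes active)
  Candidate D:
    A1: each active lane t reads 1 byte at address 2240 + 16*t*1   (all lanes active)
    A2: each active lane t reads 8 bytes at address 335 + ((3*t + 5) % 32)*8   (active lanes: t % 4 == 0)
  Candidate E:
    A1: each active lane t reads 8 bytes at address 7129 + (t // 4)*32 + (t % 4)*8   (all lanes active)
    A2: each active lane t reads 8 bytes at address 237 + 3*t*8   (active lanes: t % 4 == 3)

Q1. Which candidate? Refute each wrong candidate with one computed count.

B: A1 gives 32 transactions, not 5
C: A1 gives 3 transactions, not 5
D: A1 gives 8 transactions, not 5
E: A2 gives 8 transactions, not 6
A: all counts match (5,6)

Answer: A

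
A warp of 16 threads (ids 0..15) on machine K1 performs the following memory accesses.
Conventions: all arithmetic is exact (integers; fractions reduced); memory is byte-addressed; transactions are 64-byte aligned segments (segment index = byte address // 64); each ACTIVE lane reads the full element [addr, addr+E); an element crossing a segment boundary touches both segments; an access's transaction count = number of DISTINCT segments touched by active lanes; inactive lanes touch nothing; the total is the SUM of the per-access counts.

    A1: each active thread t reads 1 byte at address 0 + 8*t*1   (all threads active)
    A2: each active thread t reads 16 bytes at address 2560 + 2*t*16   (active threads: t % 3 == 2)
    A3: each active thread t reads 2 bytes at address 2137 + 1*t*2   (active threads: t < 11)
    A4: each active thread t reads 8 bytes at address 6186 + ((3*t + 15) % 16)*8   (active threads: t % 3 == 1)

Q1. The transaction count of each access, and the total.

A1: 2 transactions
A2: 5 transactions
A3: 1 transaction
A4: 3 transactions

Answer: 2,5,1,3; total 11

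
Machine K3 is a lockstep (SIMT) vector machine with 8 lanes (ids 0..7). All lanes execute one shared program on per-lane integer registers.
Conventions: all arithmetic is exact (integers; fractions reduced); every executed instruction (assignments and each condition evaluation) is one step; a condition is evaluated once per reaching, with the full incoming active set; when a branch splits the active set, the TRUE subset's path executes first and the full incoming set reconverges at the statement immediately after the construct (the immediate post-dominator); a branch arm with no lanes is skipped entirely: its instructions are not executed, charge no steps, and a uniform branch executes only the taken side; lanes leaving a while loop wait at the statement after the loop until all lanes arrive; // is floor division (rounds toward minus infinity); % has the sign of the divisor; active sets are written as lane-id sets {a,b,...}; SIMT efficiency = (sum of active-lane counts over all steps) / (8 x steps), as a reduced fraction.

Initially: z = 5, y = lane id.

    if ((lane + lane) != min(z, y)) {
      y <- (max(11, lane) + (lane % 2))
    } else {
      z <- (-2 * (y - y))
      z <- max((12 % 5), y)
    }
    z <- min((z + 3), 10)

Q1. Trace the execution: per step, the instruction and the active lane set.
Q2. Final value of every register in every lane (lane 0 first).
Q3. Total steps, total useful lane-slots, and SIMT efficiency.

step 0: eval ((lane + lane) != min(z, y)) {0,1,2,3,4,5,6,7}
step 1: y <- (max(11, lane) + (lane % 2)) {1,2,3,4,5,6,7}
step 2: z <- (-2 * (y - y))          {0}
step 3: z <- max((12 % 5), y)        {0}
step 4: z <- min((z + 3), 10)        {0,1,2,3,4,5,6,7}

Answer: 5 steps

z: 5,8,8,8,8,8,8,8
y: 0,12,11,12,11,12,11,12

steps = 5; useful = 25; efficiency = 25/40 = 5/8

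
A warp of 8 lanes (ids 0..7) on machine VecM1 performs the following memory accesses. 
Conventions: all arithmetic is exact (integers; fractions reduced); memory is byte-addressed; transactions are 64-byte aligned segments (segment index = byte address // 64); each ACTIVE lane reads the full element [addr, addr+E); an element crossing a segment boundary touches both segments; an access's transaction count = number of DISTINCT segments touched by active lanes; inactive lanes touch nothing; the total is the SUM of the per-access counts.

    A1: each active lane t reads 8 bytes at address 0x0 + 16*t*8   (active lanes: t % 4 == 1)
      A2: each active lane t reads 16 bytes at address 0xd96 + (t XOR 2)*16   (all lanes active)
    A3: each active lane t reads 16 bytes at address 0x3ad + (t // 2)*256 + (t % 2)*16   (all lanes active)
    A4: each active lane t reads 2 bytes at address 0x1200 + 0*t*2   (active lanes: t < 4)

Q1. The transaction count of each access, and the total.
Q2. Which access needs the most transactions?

A1: 2 transactions
A2: 3 transactions
A3: 8 transactions
A4: 1 transaction

Answer: 2,3,8,1; total 14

Answer: A3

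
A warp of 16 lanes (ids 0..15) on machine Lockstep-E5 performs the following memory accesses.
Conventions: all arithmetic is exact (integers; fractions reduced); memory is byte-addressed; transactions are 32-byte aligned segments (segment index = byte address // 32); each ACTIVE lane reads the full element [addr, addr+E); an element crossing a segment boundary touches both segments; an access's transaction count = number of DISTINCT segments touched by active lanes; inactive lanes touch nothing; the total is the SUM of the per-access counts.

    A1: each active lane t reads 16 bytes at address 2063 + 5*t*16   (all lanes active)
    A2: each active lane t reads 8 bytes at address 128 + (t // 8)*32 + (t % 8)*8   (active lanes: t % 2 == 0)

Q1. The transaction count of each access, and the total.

A1: 24 transactions
A2: 3 transactions

Answer: 24,3; total 27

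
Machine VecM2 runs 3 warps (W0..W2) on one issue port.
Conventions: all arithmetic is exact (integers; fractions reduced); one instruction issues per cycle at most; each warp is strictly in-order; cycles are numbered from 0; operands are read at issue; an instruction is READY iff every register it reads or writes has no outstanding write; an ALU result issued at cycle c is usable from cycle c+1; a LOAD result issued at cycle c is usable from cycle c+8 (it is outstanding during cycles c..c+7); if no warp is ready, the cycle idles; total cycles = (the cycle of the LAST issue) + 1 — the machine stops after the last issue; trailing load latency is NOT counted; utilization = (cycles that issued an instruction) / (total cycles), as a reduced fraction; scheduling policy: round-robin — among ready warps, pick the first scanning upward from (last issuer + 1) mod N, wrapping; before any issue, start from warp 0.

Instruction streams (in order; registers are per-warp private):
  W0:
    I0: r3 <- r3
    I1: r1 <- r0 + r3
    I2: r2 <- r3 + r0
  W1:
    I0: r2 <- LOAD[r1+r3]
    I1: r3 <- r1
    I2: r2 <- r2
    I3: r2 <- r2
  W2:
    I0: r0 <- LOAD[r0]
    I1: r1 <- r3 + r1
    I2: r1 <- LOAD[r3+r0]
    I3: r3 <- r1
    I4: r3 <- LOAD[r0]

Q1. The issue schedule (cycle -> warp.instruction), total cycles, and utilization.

cycle 0: W0.I0
cycle 1: W1.I0
cycle 2: W2.I0
cycle 3: W0.I1
cycle 4: W1.I1
cycle 5: W2.I1
cycle 6: W0.I2
cycle 7: idle
cycle 8: idle
cycle 9: W1.I2
cycle 10: W2.I2
cycle 11: W1.I3
cycle 12: idle
cycle 13: idle
cycle 14: idle
cycle 15: idle
cycle 16: idle
cycle 17: idle
cycle 18: W2.I3
cycle 19: W2.I4

Answer: 20 cycles, utilization 3/5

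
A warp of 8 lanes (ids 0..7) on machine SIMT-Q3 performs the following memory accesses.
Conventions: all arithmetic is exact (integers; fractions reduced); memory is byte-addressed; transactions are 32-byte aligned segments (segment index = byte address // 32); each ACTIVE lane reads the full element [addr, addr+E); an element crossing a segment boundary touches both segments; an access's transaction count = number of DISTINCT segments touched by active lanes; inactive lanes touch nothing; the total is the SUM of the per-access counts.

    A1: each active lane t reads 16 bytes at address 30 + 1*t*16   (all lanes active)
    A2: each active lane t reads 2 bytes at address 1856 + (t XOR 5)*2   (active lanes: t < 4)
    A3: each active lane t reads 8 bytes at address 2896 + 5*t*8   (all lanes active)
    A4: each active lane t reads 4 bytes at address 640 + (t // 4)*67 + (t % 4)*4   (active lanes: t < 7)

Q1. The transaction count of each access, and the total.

A1: 5 transactions
A2: 1 transaction
A3: 8 transactions
A4: 2 transactions

Answer: 5,1,8,2; total 16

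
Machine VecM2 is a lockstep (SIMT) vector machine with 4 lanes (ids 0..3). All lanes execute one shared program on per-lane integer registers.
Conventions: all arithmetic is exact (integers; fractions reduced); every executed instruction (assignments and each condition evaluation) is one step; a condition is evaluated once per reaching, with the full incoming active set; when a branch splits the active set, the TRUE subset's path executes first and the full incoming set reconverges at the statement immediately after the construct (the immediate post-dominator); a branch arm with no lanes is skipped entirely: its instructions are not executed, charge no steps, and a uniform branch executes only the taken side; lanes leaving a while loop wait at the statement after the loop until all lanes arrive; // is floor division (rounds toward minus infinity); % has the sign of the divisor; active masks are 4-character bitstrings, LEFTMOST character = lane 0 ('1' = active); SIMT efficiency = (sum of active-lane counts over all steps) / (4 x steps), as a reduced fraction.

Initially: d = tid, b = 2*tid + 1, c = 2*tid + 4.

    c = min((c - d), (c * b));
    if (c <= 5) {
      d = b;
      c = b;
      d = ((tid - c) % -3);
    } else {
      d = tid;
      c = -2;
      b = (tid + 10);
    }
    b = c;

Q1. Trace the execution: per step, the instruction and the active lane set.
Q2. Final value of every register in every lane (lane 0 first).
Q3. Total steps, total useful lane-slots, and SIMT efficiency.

step 0: c <- min((c - d), (c * b))   1111
step 1: eval (c <= 5)                1111
step 2: d <- b                       1100
step 3: c <- b                       1100
step 4: d <- ((tid - c) % -3)        1100
step 5: d <- tid                     0011
step 6: c <- -2                      0011
step 7: b <- (tid + 10)              0011
step 8: b <- c                       1111

Answer: 9 steps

d: -1,-2,2,3
b: 1,3,-2,-2
c: 1,3,-2,-2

steps = 9; useful = 24; efficiency = 24/36 = 2/3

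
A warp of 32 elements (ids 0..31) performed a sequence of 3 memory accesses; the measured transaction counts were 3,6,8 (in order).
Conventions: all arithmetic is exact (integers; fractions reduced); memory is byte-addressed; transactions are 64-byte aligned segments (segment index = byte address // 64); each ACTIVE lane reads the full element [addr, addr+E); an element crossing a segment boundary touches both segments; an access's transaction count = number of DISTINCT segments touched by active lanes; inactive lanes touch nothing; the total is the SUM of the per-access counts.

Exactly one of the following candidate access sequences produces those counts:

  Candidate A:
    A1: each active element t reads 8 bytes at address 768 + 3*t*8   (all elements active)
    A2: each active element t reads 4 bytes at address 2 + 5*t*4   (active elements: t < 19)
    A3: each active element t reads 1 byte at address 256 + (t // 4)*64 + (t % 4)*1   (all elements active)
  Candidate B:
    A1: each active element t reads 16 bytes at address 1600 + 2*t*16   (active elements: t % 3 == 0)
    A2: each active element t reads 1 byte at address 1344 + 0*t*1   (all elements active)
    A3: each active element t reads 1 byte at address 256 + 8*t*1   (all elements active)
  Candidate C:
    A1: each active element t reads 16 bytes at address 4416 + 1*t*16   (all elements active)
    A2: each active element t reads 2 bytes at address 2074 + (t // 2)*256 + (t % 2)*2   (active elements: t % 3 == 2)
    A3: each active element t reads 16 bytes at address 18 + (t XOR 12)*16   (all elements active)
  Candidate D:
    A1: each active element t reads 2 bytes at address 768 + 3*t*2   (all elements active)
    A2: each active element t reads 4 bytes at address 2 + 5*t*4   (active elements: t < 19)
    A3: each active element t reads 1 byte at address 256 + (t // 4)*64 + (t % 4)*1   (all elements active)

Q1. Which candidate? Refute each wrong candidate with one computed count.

A: A1 gives 12 transactions, not 3
B: A1 gives 11 transactions, not 3
C: A1 gives 8 transactions, not 3
D: all counts match (3,6,8)

Answer: D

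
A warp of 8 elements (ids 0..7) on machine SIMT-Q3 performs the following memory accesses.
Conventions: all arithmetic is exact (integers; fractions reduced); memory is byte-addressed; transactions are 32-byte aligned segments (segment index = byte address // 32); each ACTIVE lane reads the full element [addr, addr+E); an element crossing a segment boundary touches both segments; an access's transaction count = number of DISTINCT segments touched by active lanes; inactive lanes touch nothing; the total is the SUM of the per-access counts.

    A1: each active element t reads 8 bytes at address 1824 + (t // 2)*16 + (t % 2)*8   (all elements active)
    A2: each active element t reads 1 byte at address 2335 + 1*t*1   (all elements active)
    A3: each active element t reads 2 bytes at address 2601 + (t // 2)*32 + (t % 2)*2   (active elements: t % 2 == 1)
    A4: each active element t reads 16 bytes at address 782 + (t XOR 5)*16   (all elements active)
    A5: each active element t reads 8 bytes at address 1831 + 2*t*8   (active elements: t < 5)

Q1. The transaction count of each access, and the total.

A1: 2 transactions
A2: 2 transactions
A3: 4 transactions
A4: 5 transactions
A5: 3 transactions

Answer: 2,2,4,5,3; total 16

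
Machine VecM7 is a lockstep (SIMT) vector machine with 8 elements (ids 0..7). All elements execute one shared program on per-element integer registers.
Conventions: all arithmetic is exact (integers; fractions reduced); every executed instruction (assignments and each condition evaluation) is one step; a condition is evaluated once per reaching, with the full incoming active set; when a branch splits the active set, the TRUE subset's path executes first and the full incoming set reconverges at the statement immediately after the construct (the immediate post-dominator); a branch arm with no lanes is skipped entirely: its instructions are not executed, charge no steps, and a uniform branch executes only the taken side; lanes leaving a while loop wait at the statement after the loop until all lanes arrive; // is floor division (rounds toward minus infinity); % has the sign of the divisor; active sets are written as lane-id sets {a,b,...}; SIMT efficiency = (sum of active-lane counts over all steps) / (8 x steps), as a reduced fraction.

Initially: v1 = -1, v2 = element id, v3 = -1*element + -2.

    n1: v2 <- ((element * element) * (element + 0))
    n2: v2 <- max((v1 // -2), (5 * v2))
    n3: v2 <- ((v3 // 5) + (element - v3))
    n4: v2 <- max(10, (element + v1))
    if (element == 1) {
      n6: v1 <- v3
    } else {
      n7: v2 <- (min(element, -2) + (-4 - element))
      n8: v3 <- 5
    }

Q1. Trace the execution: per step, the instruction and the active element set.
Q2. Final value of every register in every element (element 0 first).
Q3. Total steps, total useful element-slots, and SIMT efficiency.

step 0: v2 <- ((element * element) * (element + 0)) {0,1,2,3,4,5,6,7}
step 1: v2 <- max((v1 // -2), (5 * v2)) {0,1,2,3,4,5,6,7}
step 2: v2 <- ((v3 // 5) + (element - v3)) {0,1,2,3,4,5,6,7}
step 3: v2 <- max(10, (element + v1)) {0,1,2,3,4,5,6,7}
step 4: eval (element == 1)          {0,1,2,3,4,5,6,7}
step 5: v1 <- v3                     {1}
step 6: v2 <- (min(element, -2) + (-4 - element)) {0,2,3,4,5,6,7}
step 7: v3 <- 5                      {0,2,3,4,5,6,7}

Answer: 8 steps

v1: -1,-3,-1,-1,-1,-1,-1,-1
v2: -6,10,-8,-9,-10,-11,-12,-13
v3: 5,-3,5,5,5,5,5,5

steps = 8; useful = 55; efficiency = 55/64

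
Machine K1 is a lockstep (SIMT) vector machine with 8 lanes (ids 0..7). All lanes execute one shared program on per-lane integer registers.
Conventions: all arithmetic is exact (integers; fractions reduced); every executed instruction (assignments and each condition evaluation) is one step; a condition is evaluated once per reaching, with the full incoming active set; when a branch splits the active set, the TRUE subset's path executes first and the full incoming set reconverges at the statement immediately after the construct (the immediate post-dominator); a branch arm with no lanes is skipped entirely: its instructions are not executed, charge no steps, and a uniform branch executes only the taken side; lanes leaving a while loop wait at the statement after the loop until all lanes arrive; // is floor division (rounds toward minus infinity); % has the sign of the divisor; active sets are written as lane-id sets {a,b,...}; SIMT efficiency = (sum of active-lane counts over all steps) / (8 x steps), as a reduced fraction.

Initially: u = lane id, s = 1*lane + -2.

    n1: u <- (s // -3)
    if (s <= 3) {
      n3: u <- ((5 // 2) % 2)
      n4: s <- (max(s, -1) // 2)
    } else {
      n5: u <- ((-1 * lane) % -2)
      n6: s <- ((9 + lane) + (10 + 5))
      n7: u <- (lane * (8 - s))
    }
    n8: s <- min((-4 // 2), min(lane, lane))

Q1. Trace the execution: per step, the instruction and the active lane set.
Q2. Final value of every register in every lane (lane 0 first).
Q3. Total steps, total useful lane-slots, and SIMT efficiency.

step 0: u <- (s // -3)               {0,1,2,3,4,5,6,7}
step 1: eval (s <= 3)                {0,1,2,3,4,5,6,7}
step 2: u <- ((5 // 2) % 2)          {0,1,2,3,4,5}
step 3: s <- (max(s, -1) // 2)       {0,1,2,3,4,5}
step 4: u <- ((-1 * lane) % -2)      {6,7}
step 5: s <- ((9 + lane) + (10 + 5)) {6,7}
step 6: u <- (lane * (8 - s))        {6,7}
step 7: s <- min((-4 // 2), min(lane, lane)) {0,1,2,3,4,5,6,7}

Answer: 8 steps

u: 0,0,0,0,0,0,-132,-161
s: -2,-2,-2,-2,-2,-2,-2,-2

steps = 8; useful = 42; efficiency = 42/64 = 21/32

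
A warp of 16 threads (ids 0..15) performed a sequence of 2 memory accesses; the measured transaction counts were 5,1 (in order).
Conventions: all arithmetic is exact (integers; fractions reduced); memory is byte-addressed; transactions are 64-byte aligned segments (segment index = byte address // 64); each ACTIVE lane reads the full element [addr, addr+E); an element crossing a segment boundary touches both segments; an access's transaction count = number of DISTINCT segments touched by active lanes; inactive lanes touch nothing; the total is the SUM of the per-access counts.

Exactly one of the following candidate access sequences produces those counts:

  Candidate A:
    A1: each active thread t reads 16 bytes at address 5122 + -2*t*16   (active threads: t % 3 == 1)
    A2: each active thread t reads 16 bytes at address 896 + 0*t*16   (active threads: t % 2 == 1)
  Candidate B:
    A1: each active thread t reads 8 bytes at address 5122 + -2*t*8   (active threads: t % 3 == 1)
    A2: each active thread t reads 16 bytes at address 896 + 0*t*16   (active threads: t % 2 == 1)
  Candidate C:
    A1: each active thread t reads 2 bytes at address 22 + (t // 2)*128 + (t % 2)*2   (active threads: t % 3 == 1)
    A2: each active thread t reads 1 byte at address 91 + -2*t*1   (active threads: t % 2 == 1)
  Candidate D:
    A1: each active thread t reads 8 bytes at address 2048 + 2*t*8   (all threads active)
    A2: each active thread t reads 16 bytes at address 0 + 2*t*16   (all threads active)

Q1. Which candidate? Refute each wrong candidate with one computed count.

B: A1 gives 4 transactions, not 5
C: A2 gives 2 transactions, not 1
D: A1 gives 4 transactions, not 5
A: all counts match (5,1)

Answer: A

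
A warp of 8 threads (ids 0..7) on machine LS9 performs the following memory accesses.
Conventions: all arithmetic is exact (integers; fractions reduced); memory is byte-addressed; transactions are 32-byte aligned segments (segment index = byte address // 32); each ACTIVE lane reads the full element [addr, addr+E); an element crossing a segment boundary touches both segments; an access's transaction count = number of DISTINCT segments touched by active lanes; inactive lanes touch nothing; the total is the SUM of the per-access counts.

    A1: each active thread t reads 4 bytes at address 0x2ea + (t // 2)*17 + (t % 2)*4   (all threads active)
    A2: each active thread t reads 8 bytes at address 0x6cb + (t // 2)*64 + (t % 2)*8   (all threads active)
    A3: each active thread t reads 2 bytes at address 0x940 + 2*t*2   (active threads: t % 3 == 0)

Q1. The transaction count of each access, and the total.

A1: 3 transactions
A2: 4 transactions
A3: 1 transaction

Answer: 3,4,1; total 8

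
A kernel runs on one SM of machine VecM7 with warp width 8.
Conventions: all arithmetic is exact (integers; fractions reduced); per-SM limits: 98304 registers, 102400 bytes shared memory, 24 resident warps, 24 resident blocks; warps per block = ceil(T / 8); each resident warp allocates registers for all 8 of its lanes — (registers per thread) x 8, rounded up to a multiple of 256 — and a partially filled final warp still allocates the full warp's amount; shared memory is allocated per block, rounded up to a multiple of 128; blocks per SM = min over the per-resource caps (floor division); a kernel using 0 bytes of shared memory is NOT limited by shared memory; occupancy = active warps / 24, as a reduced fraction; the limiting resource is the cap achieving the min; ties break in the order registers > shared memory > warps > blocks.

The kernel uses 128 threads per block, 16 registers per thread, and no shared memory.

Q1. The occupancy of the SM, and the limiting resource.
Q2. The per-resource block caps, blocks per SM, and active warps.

Answer: occupancy 2/3, limited by warps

registers: 24 blocks
shared memory: no limit (kernel uses none)
warps: 1 block
blocks: 24 blocks

Answer: 1 block, 16 active warps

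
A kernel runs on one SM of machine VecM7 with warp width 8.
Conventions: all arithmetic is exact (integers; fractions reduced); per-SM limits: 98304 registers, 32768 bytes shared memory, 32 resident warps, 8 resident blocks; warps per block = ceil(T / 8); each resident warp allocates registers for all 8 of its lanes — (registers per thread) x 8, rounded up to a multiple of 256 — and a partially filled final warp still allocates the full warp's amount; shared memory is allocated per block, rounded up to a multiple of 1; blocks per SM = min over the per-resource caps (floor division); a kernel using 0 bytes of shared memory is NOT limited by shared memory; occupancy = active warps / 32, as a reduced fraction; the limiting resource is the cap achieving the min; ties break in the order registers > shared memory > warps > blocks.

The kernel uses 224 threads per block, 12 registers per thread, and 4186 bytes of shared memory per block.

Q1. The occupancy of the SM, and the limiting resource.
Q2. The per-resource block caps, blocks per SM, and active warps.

Answer: occupancy 7/8, limited by warps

registers: 13 blocks
shared memory: 7 blocks
warps: 1 block
blocks: 8 blocks

Answer: 1 block, 28 active warps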